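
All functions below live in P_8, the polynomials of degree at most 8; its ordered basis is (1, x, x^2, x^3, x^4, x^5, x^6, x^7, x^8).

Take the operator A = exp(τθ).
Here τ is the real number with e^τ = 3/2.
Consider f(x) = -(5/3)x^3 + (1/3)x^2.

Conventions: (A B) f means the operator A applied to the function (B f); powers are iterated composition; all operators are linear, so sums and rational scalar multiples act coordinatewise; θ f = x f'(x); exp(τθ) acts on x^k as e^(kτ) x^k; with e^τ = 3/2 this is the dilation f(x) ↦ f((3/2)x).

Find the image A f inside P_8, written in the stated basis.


the image equals g(x) = -(45/8)x^3 + (3/4)x^2

exp(τθ) x^k = e^(kτ) x^k; with e^τ = 3/2 this sends x^k to (3/2)^k x^k
x^2 ↦ 9/4 x^2
x^3 ↦ 27/8 x^3
applying this coordinatewise to f: exp(τθ) f = -(45/8)x^3 + (3/4)x^2


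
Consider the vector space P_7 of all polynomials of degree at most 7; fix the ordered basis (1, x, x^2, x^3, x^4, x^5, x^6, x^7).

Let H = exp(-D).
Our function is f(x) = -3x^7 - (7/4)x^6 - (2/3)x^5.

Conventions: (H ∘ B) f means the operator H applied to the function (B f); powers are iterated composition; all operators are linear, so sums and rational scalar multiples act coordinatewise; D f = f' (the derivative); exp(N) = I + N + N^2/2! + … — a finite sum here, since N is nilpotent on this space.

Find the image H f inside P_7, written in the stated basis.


order-1 term: 21x^6 + (21/2)x^5 + (10/3)x^4
order-2 term: -63x^5 - (105/4)x^4 - (20/3)x^3
order-3 term: 105x^4 + 35x^3 + (20/3)x^2
order-4 term: -105x^3 - (105/4)x^2 - (10/3)x
order-5 term: 63x^2 + (21/2)x + 2/3
order-6 term: -21x - 7/4
order-7 term: 3
the series for exp(-D) f terminates at order 7
exp(-D) f = -3x^7 + (77/4)x^6 - (319/6)x^5 + (985/12)x^4 - (230/3)x^3 + (521/12)x^2 - (83/6)x + 23/12

the image equals g(x) = -3x^7 + (77/4)x^6 - (319/6)x^5 + (985/12)x^4 - (230/3)x^3 + (521/12)x^2 - (83/6)x + 23/12


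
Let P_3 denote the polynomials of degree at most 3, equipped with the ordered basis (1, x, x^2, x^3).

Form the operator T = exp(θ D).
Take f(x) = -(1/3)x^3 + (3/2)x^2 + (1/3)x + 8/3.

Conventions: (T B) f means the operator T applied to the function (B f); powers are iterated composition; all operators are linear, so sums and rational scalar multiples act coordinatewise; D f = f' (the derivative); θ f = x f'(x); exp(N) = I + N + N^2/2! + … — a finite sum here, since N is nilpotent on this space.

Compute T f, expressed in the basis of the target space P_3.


order-1 term: -2x^2 + 3x
order-2 term: -2x
the series for exp(θ D) f terminates at order 2
exp(θ D) f = -(1/3)x^3 - (1/2)x^2 + (4/3)x + 8/3

the result is g(x) = -(1/3)x^3 - (1/2)x^2 + (4/3)x + 8/3


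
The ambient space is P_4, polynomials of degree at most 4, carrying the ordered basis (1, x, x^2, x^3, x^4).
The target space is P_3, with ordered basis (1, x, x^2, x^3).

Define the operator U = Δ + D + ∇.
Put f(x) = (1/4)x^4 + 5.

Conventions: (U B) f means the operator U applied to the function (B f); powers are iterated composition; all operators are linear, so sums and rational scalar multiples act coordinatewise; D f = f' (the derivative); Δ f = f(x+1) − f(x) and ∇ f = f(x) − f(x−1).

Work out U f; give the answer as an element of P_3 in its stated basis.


the result is g(x) = 3x^3 + 2x

Δ f = x^3 + (3/2)x^2 + x + 1/4
D f = x^3
∇ f = x^3 - (3/2)x^2 + x - 1/4
(Δ + D + ∇) f = 3x^3 + 2x


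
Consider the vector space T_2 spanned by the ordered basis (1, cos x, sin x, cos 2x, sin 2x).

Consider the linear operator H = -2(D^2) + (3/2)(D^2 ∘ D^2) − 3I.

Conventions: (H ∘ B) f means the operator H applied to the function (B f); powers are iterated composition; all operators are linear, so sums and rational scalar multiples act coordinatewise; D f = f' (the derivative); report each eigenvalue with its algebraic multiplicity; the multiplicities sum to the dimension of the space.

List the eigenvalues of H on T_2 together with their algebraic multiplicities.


λ = -3 (multiplicity 1), λ = 1/2 (multiplicity 2), λ = 29 (multiplicity 2)

image of 1: -3
image of cos x: (1/2)cos x
image of sin x: (1/2)sin x
image of cos 2x: 29cos 2x
image of sin 2x: 29sin 2x
the matrix is diagonal; its diagonal is (-3, 1/2, 1/2, 29, 29)
for a triangular matrix the eigenvalues are the diagonal entries, with algebraic multiplicity their repetition count


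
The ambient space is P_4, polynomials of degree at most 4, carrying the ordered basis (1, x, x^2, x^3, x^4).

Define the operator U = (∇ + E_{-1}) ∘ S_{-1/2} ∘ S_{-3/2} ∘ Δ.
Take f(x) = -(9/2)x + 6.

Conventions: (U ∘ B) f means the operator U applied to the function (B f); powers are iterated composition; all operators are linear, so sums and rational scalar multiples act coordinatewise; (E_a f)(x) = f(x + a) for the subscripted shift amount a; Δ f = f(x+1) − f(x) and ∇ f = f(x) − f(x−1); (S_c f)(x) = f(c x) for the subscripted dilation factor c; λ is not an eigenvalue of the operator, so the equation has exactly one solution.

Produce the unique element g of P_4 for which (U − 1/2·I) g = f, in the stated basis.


g(x) = 9x + 6

write g with unknown coordinates in the stated basis and equate coefficients in (U − 1/2·I) g = f
solving from the highest basis element down gives g = 9x + 6
check: U g = 9
so U g − 1/2·g = -(9/2)x + 6 = f ✓


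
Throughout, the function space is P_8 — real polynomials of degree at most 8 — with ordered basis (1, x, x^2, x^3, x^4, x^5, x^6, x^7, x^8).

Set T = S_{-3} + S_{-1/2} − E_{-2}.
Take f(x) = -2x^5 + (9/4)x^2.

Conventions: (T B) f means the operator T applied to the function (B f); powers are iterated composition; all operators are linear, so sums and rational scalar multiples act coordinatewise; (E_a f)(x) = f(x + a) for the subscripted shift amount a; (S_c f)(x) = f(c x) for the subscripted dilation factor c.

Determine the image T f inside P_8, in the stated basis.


g(x) = (7809/16)x^5 - 20x^4 + 80x^3 - (2263/16)x^2 + 169x - 73

S_{-3} f = 486x^5 + (81/4)x^2
S_{-1/2} f = (1/16)x^5 + (9/16)x^2
E_{-2} f = -2x^5 + 20x^4 - 80x^3 + (649/4)x^2 - 169x + 73
(-E_{-2}) f = 2x^5 - 20x^4 + 80x^3 - (649/4)x^2 + 169x - 73
(S_{-3} + S_{-1/2} − E_{-2}) f = (7809/16)x^5 - 20x^4 + 80x^3 - (2263/16)x^2 + 169x - 73


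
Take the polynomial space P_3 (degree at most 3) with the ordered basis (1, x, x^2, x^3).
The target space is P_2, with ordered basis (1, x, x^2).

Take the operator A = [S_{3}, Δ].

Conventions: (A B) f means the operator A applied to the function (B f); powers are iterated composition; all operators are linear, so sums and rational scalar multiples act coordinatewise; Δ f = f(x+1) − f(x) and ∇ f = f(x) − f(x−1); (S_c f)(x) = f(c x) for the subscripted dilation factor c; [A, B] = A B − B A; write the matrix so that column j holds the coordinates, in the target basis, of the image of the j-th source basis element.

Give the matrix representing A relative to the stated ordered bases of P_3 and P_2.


image of 1: 0
image of x: -2
image of x^2: -12x - 8
image of x^3: -54x^2 - 72x - 26
each image's coordinates form column j of the matrix

the matrix is [[0, -2, -8, -26]; [0, 0, -12, -72]; [0, 0, 0, -54]] (rows listed top to bottom)


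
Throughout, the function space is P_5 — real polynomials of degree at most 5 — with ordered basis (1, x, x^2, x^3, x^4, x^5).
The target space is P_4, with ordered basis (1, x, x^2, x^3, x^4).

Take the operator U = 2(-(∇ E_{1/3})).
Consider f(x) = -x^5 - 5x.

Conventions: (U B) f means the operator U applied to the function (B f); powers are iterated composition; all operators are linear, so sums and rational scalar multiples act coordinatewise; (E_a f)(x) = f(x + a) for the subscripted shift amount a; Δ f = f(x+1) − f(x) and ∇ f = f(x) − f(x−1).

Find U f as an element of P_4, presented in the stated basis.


E_{1/3} f = -x^5 - (5/3)x^4 - (10/9)x^3 - (10/27)x^2 - (410/81)x - 406/243
∇ E_{1/3} f = -5x^4 + (10/3)x^3 - (10/3)x^2 + (25/27)x - 416/81
(-(∇ E_{1/3})) f = 5x^4 - (10/3)x^3 + (10/3)x^2 - (25/27)x + 416/81
(2(-(∇ E_{1/3}))) f = 10x^4 - (20/3)x^3 + (20/3)x^2 - (50/27)x + 832/81

the image equals g(x) = 10x^4 - (20/3)x^3 + (20/3)x^2 - (50/27)x + 832/81


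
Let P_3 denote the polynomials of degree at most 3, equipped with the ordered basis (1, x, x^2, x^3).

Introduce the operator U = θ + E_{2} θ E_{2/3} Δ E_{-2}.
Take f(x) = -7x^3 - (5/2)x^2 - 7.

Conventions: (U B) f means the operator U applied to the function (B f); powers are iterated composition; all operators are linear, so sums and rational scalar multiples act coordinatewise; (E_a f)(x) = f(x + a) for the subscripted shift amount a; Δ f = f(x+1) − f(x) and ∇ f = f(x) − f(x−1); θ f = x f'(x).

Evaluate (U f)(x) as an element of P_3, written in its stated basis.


θ f = -21x^3 - 5x^2
E_{-2} f = -7x^3 + (79/2)x^2 - 74x + 39
Δ E_{-2} f = -21x^2 + 58x - 83/2
E_{2/3} Δ E_{-2} f = -21x^2 + 30x - 73/6
θ (E_{2/3} Δ E_{-2}) f = -42x^2 + 30x
E_{2} θ (E_{2/3} Δ E_{-2}) f = -42x^2 - 138x - 108
(θ + E_{2} θ E_{2/3} Δ E_{-2}) f = -21x^3 - 47x^2 - 138x - 108

g(x) = -21x^3 - 47x^2 - 138x - 108


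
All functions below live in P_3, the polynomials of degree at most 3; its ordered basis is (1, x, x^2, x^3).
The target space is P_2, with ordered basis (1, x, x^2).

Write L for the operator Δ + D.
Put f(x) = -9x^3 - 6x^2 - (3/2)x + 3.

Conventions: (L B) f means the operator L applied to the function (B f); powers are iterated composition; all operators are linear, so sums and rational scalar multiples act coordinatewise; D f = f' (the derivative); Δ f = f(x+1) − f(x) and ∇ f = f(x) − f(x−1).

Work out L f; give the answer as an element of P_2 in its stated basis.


Δ f = -27x^2 - 39x - 33/2
D f = -27x^2 - 12x - 3/2
(Δ + D) f = -54x^2 - 51x - 18

the image equals g(x) = -54x^2 - 51x - 18


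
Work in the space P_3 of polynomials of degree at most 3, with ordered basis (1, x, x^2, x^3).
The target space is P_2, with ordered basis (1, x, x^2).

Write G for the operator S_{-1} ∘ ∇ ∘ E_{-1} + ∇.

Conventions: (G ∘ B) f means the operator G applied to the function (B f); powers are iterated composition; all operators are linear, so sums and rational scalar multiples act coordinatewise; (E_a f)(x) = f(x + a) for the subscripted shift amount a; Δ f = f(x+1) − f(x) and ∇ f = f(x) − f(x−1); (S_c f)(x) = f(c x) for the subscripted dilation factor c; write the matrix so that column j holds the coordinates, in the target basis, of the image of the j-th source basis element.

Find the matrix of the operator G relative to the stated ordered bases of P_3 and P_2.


image of 1: 0
image of x: 2
image of x^2: -4
image of x^3: 6x^2 + 6x + 8
each image's coordinates form column j of the matrix

the matrix is [[0, 2, -4, 8]; [0, 0, 0, 6]; [0, 0, 0, 6]] (rows listed top to bottom)


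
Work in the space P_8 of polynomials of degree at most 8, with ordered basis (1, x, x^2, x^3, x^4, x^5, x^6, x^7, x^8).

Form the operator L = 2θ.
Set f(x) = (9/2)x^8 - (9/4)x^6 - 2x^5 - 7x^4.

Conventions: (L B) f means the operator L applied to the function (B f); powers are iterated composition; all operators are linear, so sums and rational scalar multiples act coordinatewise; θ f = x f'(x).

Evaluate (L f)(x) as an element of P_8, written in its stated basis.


the image equals g(x) = 72x^8 - 27x^6 - 20x^5 - 56x^4

θ f = 36x^8 - (27/2)x^6 - 10x^5 - 28x^4
(2θ) f = 72x^8 - 27x^6 - 20x^5 - 56x^4


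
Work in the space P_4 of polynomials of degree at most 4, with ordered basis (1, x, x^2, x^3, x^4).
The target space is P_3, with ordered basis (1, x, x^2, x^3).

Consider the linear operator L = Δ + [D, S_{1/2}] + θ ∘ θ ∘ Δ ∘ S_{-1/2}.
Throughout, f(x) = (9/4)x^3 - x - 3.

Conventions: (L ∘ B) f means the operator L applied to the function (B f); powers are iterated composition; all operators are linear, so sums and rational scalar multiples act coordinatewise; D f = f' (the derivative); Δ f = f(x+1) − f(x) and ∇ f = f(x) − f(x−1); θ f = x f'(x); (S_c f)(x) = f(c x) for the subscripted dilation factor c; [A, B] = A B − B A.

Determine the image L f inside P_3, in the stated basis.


the image equals g(x) = (81/32)x^2 + (189/32)x + 7/4

Δ f = (27/4)x^2 + (27/4)x + 5/4
S_{1/2} f = (9/32)x^3 - (1/2)x - 3
D S_{1/2} f = (27/32)x^2 - 1/2
D f = (27/4)x^2 - 1
S_{1/2} D f = (27/16)x^2 - 1
[D, S_{1/2}] f = -(27/32)x^2 + 1/2
S_{-1/2} f = -(9/32)x^3 + (1/2)x - 3
Δ S_{-1/2} f = -(27/32)x^2 - (27/32)x + 7/32
θ (Δ ∘ S_{-1/2}) f = -(27/16)x^2 - (27/32)x
θ θ (Δ ∘ S_{-1/2}) f = -(27/8)x^2 - (27/32)x
(Δ + [D, S_{1/2}] + θ ∘ θ ∘ Δ ∘ S_{-1/2}) f = (81/32)x^2 + (189/32)x + 7/4


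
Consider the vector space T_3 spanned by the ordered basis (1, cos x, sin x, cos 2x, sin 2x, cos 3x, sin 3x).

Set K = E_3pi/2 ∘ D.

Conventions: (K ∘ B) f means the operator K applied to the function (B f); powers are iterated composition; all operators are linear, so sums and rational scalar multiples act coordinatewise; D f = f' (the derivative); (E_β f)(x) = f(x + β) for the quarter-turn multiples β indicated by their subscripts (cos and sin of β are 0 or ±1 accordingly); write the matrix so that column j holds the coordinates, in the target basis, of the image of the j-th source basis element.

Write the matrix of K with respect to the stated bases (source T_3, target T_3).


image of 1: 0
image of cos x: cos x
image of sin x: sin x
image of cos 2x: 2sin 2x
image of sin 2x: -2cos 2x
image of cos 3x: -3cos 3x
image of sin 3x: -3sin 3x
each image's coordinates form column j of the matrix

the matrix is [[0, 0, 0, 0, 0, 0, 0]; [0, 1, 0, 0, 0, 0, 0]; [0, 0, 1, 0, 0, 0, 0]; [0, 0, 0, 0, -2, 0, 0]; [0, 0, 0, 2, 0, 0, 0]; [0, 0, 0, 0, 0, -3, 0]; [0, 0, 0, 0, 0, 0, -3]] (rows listed top to bottom)


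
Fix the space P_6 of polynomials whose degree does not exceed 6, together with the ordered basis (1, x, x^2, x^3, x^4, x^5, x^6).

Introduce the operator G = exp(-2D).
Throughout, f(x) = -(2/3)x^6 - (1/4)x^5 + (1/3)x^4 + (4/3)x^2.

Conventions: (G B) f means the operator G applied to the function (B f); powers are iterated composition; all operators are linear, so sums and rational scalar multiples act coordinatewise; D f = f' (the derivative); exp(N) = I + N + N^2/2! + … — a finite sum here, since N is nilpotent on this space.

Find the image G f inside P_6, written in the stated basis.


order-1 term: 8x^5 + (5/2)x^4 - (8/3)x^3 - (16/3)x
order-2 term: -40x^4 - 10x^3 + 8x^2 + 16/3
order-3 term: (320/3)x^3 + 20x^2 - (32/3)x
order-4 term: -160x^2 - 20x + 16/3
order-5 term: 128x + 8
order-6 term: -128/3
the series for exp(-2D) f terminates at order 6
exp(-2D) f = -(2/3)x^6 + (31/4)x^5 - (223/6)x^4 + 94x^3 - (392/3)x^2 + 92x - 24

the result is g(x) = -(2/3)x^6 + (31/4)x^5 - (223/6)x^4 + 94x^3 - (392/3)x^2 + 92x - 24


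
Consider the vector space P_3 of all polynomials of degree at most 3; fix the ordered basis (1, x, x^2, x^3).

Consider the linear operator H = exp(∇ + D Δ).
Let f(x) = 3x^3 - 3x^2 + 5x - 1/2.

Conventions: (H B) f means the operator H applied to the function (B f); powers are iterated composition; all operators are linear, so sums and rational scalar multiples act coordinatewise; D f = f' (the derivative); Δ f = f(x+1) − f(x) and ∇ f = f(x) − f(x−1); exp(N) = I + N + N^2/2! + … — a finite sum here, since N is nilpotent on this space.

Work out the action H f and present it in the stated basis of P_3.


g(x) = 3x^3 + 6x^2 + 17x + 45/2

order-1 term: 9x^2 + 3x + 14
order-2 term: 9x + 6
order-3 term: 3
the series for exp(∇ + D Δ) f terminates at order 3
exp(∇ + D Δ) f = 3x^3 + 6x^2 + 17x + 45/2


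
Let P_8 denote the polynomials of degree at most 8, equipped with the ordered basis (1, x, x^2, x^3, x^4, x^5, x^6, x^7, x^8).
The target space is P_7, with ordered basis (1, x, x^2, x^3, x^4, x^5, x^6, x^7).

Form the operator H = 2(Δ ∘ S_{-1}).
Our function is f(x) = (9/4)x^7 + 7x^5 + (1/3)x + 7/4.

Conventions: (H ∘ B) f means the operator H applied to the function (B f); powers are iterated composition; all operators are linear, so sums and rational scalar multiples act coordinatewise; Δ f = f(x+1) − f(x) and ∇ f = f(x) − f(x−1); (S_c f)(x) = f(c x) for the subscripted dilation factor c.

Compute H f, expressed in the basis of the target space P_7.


S_{-1} f = -(9/4)x^7 - 7x^5 - (1/3)x + 7/4
Δ S_{-1} f = -(63/4)x^6 - (189/4)x^5 - (455/4)x^4 - (595/4)x^3 - (469/4)x^2 - (203/4)x - 115/12
(2(Δ ∘ S_{-1})) f = -(63/2)x^6 - (189/2)x^5 - (455/2)x^4 - (595/2)x^3 - (469/2)x^2 - (203/2)x - 115/6

the image equals g(x) = -(63/2)x^6 - (189/2)x^5 - (455/2)x^4 - (595/2)x^3 - (469/2)x^2 - (203/2)x - 115/6


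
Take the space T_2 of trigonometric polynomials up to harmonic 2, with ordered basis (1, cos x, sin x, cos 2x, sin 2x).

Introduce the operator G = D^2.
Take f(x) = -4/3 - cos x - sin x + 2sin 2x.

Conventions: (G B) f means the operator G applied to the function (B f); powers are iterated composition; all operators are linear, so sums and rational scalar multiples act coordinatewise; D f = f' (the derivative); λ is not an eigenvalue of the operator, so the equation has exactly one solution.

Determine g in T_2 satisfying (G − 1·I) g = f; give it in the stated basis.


the image equals g(x) = 4/3 + (1/2)cos x + (1/2)sin x - (2/5)sin 2x

write g with unknown coordinates in the stated basis and equate coefficients in (G − 1·I) g = f
solving from the highest basis element down gives g = 4/3 + (1/2)cos x + (1/2)sin x - (2/5)sin 2x
check: G g = -(1/2)cos x - (1/2)sin x + (8/5)sin 2x
so G g − 1·g = -4/3 - cos x - sin x + 2sin 2x = f ✓


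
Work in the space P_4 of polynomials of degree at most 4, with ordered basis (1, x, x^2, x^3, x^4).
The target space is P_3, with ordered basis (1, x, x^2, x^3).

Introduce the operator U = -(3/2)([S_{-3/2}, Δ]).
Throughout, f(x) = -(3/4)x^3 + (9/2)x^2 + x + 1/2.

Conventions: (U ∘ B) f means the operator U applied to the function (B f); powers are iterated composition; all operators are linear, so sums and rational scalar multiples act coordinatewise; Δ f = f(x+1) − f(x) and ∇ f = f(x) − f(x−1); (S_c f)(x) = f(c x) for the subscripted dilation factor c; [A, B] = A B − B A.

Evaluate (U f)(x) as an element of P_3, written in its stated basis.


the result is g(x) = (1215/64)x^2 + (3645/64)x + 615/64

Δ f = -(9/4)x^2 + (27/4)x + 19/4
S_{-3/2} Δ f = -(81/16)x^2 - (81/8)x + 19/4
S_{-3/2} f = (81/32)x^3 + (81/8)x^2 - (3/2)x + 1/2
Δ S_{-3/2} f = (243/32)x^2 + (891/32)x + 357/32
[S_{-3/2}, Δ] f = -(405/32)x^2 - (1215/32)x - 205/32
(-(3/2)([S_{-3/2}, Δ])) f = (1215/64)x^2 + (3645/64)x + 615/64


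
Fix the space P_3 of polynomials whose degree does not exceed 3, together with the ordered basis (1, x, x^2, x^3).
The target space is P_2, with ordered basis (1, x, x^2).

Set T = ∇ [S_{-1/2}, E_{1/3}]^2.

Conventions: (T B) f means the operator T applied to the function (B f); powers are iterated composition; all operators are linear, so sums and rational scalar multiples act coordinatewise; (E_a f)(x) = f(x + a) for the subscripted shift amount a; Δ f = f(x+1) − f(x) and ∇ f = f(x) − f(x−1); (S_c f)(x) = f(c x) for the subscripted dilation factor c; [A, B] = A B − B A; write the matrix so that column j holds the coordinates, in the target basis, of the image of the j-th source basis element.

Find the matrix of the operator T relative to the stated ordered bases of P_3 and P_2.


image of 1: 0
image of x: 0
image of x^2: 0
image of x^3: -3/16
each image's coordinates form column j of the matrix

the matrix is [[0, 0, 0, -3/16]; [0, 0, 0, 0]; [0, 0, 0, 0]] (rows listed top to bottom)


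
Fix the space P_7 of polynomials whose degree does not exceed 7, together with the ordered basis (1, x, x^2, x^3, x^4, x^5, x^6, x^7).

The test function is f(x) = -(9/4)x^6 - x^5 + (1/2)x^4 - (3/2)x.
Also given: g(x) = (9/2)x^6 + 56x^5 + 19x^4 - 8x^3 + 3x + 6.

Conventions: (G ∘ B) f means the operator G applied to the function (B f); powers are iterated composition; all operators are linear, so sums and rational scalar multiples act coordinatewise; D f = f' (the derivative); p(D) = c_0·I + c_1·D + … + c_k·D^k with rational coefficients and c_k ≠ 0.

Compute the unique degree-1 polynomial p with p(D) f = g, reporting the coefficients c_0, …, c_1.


c_0 = -2, c_1 = -4

D^0 f = -(9/4)x^6 - x^5 + (1/2)x^4 - (3/2)x
D^1 f = -(27/2)x^5 - 5x^4 + 2x^3 - 3/2
matching coefficients of g against c_0 f + c_1 Df + … from the top degree down determines the c_i
solution: c_0 = -2, c_1 = -4


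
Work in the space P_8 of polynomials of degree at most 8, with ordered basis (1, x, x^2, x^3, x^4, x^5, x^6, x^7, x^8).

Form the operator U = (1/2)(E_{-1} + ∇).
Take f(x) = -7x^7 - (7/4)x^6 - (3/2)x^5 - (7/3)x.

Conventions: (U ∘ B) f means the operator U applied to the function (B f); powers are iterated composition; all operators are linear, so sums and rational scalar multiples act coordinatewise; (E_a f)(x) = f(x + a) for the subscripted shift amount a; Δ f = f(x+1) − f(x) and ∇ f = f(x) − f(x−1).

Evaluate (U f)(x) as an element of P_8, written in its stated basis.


E_{-1} f = -7x^7 + (189/4)x^6 - 138x^5 + (905/4)x^4 - 225x^3 + (543/4)x^2 - (145/3)x + 109/12
∇ f = -49x^6 + (273/2)x^5 - (905/4)x^4 + 225x^3 - (543/4)x^2 + 46x - 109/12
(E_{-1} + ∇) f = -7x^7 - (7/4)x^6 - (3/2)x^5 - (7/3)x
((1/2)(E_{-1} + ∇)) f = -(7/2)x^7 - (7/8)x^6 - (3/4)x^5 - (7/6)x

the result is g(x) = -(7/2)x^7 - (7/8)x^6 - (3/4)x^5 - (7/6)x


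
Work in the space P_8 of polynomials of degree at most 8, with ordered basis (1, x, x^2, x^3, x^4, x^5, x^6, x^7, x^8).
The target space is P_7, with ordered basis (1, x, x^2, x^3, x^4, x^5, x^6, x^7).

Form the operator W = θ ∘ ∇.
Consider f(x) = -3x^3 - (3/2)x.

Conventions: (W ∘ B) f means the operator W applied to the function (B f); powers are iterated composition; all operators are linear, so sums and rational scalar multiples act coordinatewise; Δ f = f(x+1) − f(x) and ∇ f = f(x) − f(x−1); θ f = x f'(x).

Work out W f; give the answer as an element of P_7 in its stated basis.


the image equals g(x) = -18x^2 + 9x

∇ f = -9x^2 + 9x - 9/2
θ ∇ f = -18x^2 + 9x


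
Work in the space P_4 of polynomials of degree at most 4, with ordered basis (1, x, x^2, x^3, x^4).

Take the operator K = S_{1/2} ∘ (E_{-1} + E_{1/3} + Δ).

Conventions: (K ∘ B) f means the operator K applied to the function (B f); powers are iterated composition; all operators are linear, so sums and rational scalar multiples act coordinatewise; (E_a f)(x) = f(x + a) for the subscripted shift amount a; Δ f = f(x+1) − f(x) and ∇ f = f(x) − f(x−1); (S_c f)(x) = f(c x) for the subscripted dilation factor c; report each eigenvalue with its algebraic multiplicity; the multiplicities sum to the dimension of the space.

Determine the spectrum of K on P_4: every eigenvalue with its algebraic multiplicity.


λ = 1/8 (multiplicity 1), λ = 1/4 (multiplicity 1), λ = 1/2 (multiplicity 1), λ = 1 (multiplicity 1), λ = 2 (multiplicity 1)

image of 1: 2
image of x: x + 1/3
image of x^2: (1/2)x^2 + (1/3)x + 19/9
image of x^3: (1/4)x^3 + (1/4)x^2 + (19/6)x + 1/27
image of x^4: (1/8)x^4 + (1/6)x^3 + (19/6)x^2 + (2/27)x + 163/81
the matrix is upper triangular; its diagonal is (2, 1, 1/2, 1/4, 1/8)
for a triangular matrix the eigenvalues are the diagonal entries, with algebraic multiplicity their repetition count


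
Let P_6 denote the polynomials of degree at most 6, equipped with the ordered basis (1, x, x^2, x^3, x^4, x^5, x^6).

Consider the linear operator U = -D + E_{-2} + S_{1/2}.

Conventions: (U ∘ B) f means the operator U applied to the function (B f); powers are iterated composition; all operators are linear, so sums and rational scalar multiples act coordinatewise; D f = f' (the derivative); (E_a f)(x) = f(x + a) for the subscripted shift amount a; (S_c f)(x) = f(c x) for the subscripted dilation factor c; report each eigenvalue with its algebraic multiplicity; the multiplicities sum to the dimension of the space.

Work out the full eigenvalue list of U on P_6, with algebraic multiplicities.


λ = 65/64 (multiplicity 1), λ = 33/32 (multiplicity 1), λ = 17/16 (multiplicity 1), λ = 9/8 (multiplicity 1), λ = 5/4 (multiplicity 1), λ = 3/2 (multiplicity 1), λ = 2 (multiplicity 1)

image of 1: 2
image of x: (3/2)x - 3
image of x^2: (5/4)x^2 - 6x + 4
image of x^3: (9/8)x^3 - 9x^2 + 12x - 8
image of x^4: (17/16)x^4 - 12x^3 + 24x^2 - 32x + 16
image of x^5: (33/32)x^5 - 15x^4 + 40x^3 - 80x^2 + 80x - 32
image of x^6: (65/64)x^6 - 18x^5 + 60x^4 - 160x^3 + 240x^2 - 192x + 64
the matrix is upper triangular; its diagonal is (2, 3/2, 5/4, 9/8, 17/16, 33/32, 65/64)
for a triangular matrix the eigenvalues are the diagonal entries, with algebraic multiplicity their repetition count


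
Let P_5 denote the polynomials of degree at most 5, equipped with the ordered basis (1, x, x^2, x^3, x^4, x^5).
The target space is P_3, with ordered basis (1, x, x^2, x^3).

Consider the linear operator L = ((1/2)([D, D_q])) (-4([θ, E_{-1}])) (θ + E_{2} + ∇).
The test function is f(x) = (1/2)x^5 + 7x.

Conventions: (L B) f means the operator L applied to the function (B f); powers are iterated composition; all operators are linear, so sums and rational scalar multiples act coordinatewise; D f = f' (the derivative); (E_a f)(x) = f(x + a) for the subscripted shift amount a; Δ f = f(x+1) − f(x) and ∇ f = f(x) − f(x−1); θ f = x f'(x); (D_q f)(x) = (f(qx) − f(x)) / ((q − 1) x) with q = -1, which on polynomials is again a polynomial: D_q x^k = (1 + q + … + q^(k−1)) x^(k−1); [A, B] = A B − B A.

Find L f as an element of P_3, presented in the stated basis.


θ f = (5/2)x^5 + 7x
E_{2} f = (1/2)x^5 + 5x^4 + 20x^3 + 40x^2 + 47x + 30
∇ f = (5/2)x^4 - 5x^3 + 5x^2 - (5/2)x + 15/2
(θ + E_{2} + ∇) f = 3x^5 + (15/2)x^4 + 15x^3 + 45x^2 + (103/2)x + 75/2
E_{-1} (θ + E_{2} + ∇) f = 3x^5 - (15/2)x^4 + 15x^3 + 15x^2 - (17/2)x + 41/2
θ E_{-1} (θ + E_{2} + ∇) f = 15x^5 - 30x^4 + 45x^3 + 30x^2 - (17/2)x
θ (θ + E_{2} + ∇) f = 15x^5 + 30x^4 + 45x^3 + 90x^2 + (103/2)x
E_{-1} θ (θ + E_{2} + ∇) f = 15x^5 - 45x^4 + 75x^3 - 15x^2 - (77/2)x + 17/2
[θ, E_{-1}] (θ + E_{2} + ∇) f = 15x^4 - 30x^3 + 45x^2 + 30x - 17/2
(-4([θ, E_{-1}])) (θ + E_{2} + ∇) f = -60x^4 + 120x^3 - 180x^2 - 120x + 34
D_q (-4([θ, E_{-1}])) (θ + E_{2} + ∇) f = 120x^2 - 120
D D_q (-4([θ, E_{-1}])) (θ + E_{2} + ∇) f = 240x
D (-4([θ, E_{-1}])) (θ + E_{2} + ∇) f = -240x^3 + 360x^2 - 360x - 120
D_q D (-4([θ, E_{-1}])) (θ + E_{2} + ∇) f = -240x^2 - 360
[D, D_q] (-4([θ, E_{-1}])) (θ + E_{2} + ∇) f = 240x^2 + 240x + 360
((1/2)([D, D_q])) (-4([θ, E_{-1}])) (θ + E_{2} + ∇) f = 120x^2 + 120x + 180

the image equals g(x) = 120x^2 + 120x + 180


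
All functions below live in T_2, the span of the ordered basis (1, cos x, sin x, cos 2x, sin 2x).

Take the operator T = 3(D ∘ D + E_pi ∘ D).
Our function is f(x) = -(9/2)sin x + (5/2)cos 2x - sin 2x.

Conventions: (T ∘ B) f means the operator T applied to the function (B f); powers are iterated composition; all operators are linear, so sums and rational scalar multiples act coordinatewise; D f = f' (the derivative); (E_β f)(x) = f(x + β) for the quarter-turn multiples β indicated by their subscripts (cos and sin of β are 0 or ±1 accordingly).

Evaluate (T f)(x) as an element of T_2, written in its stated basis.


the result is g(x) = (27/2)cos x + (27/2)sin x - 36cos 2x - 3sin 2x

D f = -(9/2)cos x - 2cos 2x - 5sin 2x
D D f = (9/2)sin x - 10cos 2x + 4sin 2x
D f = -(9/2)cos x - 2cos 2x - 5sin 2x
E_pi D f = (9/2)cos x - 2cos 2x - 5sin 2x
(D ∘ D + E_pi ∘ D) f = (9/2)cos x + (9/2)sin x - 12cos 2x - sin 2x
(3(D ∘ D + E_pi ∘ D)) f = (27/2)cos x + (27/2)sin x - 36cos 2x - 3sin 2x


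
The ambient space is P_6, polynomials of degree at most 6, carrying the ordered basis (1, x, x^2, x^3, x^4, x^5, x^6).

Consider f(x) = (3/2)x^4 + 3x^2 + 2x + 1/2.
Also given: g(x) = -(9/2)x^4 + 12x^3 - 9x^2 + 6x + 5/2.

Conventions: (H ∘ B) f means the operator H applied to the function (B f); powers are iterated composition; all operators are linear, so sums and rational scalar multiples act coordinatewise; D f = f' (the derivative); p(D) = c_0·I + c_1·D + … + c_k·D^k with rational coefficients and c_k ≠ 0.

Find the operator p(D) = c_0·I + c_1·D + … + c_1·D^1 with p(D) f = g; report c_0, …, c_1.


D^0 f = (3/2)x^4 + 3x^2 + 2x + 1/2
D^1 f = 6x^3 + 6x + 2
matching coefficients of g against c_0 f + c_1 Df + … from the top degree down determines the c_i
solution: c_0 = -3, c_1 = 2

p(D) = -3·I + 2·D, i.e. c_0 = -3, c_1 = 2


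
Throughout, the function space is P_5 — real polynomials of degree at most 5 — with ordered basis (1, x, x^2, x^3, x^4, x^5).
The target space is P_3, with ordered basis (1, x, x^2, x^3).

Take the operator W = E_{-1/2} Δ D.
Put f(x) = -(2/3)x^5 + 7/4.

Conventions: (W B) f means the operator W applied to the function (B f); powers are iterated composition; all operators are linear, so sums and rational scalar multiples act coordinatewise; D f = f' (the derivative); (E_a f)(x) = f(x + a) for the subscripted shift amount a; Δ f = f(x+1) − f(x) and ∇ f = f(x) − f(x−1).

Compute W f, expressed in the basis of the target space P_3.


D f = -(10/3)x^4
Δ D f = -(40/3)x^3 - 20x^2 - (40/3)x - 10/3
E_{-1/2} Δ D f = -(40/3)x^3 - (10/3)x

the image equals g(x) = -(40/3)x^3 - (10/3)x


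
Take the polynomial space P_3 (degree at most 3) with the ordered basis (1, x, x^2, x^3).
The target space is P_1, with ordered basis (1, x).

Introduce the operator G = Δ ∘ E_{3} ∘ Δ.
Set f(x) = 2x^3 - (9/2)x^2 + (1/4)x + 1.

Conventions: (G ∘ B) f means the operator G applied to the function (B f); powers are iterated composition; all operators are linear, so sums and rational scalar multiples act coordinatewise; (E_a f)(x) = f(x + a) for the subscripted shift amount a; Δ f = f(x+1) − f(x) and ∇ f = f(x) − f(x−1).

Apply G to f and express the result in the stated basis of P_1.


the image equals g(x) = 12x + 39

Δ f = 6x^2 - 3x - 9/4
E_{3} Δ f = 6x^2 + 33x + 171/4
Δ E_{3} Δ f = 12x + 39


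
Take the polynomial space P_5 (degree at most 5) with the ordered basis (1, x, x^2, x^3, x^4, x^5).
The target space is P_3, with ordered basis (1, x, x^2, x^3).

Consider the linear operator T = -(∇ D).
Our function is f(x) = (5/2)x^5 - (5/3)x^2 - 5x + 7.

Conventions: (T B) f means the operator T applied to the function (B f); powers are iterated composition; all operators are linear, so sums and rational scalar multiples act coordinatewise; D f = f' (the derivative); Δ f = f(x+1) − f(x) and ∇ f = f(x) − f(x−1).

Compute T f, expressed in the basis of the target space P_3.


the image equals g(x) = -50x^3 + 75x^2 - 50x + 95/6

D f = (25/2)x^4 - (10/3)x - 5
∇ D f = 50x^3 - 75x^2 + 50x - 95/6
(-(∇ D)) f = -50x^3 + 75x^2 - 50x + 95/6


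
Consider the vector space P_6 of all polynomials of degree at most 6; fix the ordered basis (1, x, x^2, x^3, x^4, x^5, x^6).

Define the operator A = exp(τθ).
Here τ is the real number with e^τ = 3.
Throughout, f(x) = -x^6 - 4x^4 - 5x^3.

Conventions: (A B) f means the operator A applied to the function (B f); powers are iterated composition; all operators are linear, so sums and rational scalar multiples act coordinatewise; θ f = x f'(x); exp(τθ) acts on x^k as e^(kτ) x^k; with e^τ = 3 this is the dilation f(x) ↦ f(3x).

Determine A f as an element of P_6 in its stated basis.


exp(τθ) x^k = e^(kτ) x^k; with e^τ = 3 this sends x^k to 3^k x^k
x^3 ↦ 27 x^3
x^4 ↦ 81 x^4
x^6 ↦ 729 x^6
applying this coordinatewise to f: exp(τθ) f = -729x^6 - 324x^4 - 135x^3

g(x) = -729x^6 - 324x^4 - 135x^3


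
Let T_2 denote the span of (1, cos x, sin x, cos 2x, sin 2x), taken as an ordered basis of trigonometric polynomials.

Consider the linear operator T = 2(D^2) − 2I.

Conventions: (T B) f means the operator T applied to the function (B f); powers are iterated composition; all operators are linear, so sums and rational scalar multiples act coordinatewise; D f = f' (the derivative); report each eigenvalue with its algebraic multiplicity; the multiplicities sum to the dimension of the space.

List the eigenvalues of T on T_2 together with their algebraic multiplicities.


λ = -10 (multiplicity 2), λ = -4 (multiplicity 2), λ = -2 (multiplicity 1)

image of 1: -2
image of cos x: -4cos x
image of sin x: -4sin x
image of cos 2x: -10cos 2x
image of sin 2x: -10sin 2x
the matrix is diagonal; its diagonal is (-2, -4, -4, -10, -10)
for a triangular matrix the eigenvalues are the diagonal entries, with algebraic multiplicity their repetition count


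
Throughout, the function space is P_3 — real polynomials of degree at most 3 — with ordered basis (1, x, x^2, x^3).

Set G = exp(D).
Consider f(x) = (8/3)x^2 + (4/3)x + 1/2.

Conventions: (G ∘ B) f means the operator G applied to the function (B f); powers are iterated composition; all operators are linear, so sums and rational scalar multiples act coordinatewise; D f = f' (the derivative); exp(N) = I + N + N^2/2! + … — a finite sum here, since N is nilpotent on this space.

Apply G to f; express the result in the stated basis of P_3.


the image equals g(x) = (8/3)x^2 + (20/3)x + 9/2

order-1 term: (16/3)x + 4/3
order-2 term: 8/3
the series for exp(D) f terminates at order 2
exp(D) f = (8/3)x^2 + (20/3)x + 9/2


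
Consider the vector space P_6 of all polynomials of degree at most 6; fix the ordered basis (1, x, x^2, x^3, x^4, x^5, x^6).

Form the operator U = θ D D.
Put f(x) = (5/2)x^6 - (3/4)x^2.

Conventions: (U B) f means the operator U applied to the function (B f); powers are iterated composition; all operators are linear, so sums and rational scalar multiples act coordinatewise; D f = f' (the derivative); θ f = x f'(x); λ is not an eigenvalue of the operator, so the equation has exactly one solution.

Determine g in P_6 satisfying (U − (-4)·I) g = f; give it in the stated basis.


write g with unknown coordinates in the stated basis and equate coefficients in (U − (-4)·I) g = f
solving from the highest basis element down gives g = (5/8)x^6 - (75/4)x^4 + (1797/16)x^2
check: U g = 75x^4 - 450x^2
so U g − (-4)·g = (5/2)x^6 - (3/4)x^2 = f ✓

the result is g(x) = (5/8)x^6 - (75/4)x^4 + (1797/16)x^2


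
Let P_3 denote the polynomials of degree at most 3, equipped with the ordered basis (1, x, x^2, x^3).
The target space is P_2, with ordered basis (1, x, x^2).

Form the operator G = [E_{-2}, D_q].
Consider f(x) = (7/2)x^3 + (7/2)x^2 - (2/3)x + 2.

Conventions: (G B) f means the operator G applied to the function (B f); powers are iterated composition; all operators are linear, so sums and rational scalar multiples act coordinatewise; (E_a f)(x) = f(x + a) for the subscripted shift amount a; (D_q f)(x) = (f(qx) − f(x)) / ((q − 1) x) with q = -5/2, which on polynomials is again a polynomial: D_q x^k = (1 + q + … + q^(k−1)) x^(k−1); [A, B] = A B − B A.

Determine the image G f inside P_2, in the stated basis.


D_q f = (133/8)x^2 - (21/4)x - 2/3
E_{-2} D_q f = (133/8)x^2 - (287/4)x + 229/3
E_{-2} f = (7/2)x^3 - (35/2)x^2 + (82/3)x - 32/3
D_q E_{-2} f = (133/8)x^2 + (105/4)x + 82/3
[E_{-2}, D_q] f = -98x + 49

the image equals g(x) = -98x + 49


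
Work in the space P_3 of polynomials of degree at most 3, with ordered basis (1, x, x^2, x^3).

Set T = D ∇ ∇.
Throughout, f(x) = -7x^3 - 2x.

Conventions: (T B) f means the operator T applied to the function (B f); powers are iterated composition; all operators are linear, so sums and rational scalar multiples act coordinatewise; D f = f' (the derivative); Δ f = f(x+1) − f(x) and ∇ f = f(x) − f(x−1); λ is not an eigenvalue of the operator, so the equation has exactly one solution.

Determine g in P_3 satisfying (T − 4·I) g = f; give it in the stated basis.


write g with unknown coordinates in the stated basis and equate coefficients in (T − 4·I) g = f
solving from the highest basis element down gives g = (7/4)x^3 + (1/2)x + 21/8
check: T g = 21/2
so T g − 4·g = -7x^3 - 2x = f ✓

g(x) = (7/4)x^3 + (1/2)x + 21/8


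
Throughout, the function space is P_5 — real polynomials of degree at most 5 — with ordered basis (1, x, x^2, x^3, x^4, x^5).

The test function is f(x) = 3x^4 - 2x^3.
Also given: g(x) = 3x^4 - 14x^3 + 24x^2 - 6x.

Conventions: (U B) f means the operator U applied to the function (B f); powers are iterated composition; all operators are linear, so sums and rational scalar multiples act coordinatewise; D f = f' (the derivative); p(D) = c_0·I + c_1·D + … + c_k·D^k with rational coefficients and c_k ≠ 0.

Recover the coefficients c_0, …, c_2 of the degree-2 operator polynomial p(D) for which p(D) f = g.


c_0 = 1, c_1 = -1, c_2 = 1/2

D^0 f = 3x^4 - 2x^3
D^1 f = 12x^3 - 6x^2
D^2 f = 36x^2 - 12x
matching coefficients of g against c_0 f + c_1 Df + … from the top degree down determines the c_i
solution: c_0 = 1, c_1 = -1, c_2 = 1/2


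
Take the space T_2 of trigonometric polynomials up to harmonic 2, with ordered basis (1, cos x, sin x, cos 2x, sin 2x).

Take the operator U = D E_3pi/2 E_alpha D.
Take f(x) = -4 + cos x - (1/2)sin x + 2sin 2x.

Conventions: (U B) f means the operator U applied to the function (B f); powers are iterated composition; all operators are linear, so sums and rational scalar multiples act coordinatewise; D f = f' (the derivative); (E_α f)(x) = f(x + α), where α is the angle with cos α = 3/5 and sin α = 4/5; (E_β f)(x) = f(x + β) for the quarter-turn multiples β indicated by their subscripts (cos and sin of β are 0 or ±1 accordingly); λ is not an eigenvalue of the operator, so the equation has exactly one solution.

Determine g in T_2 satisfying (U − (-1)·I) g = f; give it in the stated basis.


write g with unknown coordinates in the stated basis and equate coefficients in (U − (-1)·I) g = f
solving from the highest basis element down gives g = -4 + (5/4)cos x + (5/4)sin x - (64/123)cos 2x - (2/123)sin 2x
check: U g = -(1/4)cos x - (7/4)sin x + (64/123)cos 2x + (248/123)sin 2x
so U g − (-1)·g = -4 + cos x - (1/2)sin x + 2sin 2x = f ✓

the result is g(x) = -4 + (5/4)cos x + (5/4)sin x - (64/123)cos 2x - (2/123)sin 2x


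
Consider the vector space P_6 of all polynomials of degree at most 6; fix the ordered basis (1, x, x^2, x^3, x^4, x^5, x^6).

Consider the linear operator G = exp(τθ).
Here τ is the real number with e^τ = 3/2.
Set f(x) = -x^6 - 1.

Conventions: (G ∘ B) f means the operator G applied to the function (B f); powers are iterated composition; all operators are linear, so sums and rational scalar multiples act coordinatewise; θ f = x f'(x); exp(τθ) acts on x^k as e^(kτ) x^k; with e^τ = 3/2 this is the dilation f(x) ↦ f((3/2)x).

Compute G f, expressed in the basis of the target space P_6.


the image equals g(x) = -(729/64)x^6 - 1

exp(τθ) x^k = e^(kτ) x^k; with e^τ = 3/2 this sends x^k to (3/2)^k x^k
x^6 ↦ 729/64 x^6
applying this coordinatewise to f: exp(τθ) f = -(729/64)x^6 - 1


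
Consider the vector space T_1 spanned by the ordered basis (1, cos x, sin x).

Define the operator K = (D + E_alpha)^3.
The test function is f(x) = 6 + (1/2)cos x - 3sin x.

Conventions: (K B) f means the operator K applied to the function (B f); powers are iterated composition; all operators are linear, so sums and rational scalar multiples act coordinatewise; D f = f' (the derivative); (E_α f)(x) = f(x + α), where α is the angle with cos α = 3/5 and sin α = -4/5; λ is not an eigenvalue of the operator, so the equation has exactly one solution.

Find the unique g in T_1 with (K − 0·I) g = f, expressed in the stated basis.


write g with unknown coordinates in the stated basis and equate coefficients in (K − 0·I) g = f
solving from the highest basis element down gives g = 6 + (87/8)cos x - (41/8)sin x
check: K g = 6 + (1/2)cos x - 3sin x
so K g − 0·g = 6 + (1/2)cos x - 3sin x = f ✓

the image equals g(x) = 6 + (87/8)cos x - (41/8)sin x


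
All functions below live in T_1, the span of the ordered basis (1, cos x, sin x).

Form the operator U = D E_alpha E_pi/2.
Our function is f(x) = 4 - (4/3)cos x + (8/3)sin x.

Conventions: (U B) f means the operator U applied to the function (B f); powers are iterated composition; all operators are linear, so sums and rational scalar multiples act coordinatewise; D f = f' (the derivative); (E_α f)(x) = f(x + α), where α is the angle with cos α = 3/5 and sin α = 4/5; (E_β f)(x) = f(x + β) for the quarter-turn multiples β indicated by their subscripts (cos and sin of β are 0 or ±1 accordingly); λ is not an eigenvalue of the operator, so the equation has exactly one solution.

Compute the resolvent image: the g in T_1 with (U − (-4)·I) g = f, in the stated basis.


write g with unknown coordinates in the stated basis and equate coefficients in (U − (-4)·I) g = f
solving from the highest basis element down gives g = 1 - (12/61)cos x + (152/183)sin x
check: U g = -(100/183)cos x - (40/61)sin x
so U g − (-4)·g = 4 - (4/3)cos x + (8/3)sin x = f ✓

the result is g(x) = 1 - (12/61)cos x + (152/183)sin x
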